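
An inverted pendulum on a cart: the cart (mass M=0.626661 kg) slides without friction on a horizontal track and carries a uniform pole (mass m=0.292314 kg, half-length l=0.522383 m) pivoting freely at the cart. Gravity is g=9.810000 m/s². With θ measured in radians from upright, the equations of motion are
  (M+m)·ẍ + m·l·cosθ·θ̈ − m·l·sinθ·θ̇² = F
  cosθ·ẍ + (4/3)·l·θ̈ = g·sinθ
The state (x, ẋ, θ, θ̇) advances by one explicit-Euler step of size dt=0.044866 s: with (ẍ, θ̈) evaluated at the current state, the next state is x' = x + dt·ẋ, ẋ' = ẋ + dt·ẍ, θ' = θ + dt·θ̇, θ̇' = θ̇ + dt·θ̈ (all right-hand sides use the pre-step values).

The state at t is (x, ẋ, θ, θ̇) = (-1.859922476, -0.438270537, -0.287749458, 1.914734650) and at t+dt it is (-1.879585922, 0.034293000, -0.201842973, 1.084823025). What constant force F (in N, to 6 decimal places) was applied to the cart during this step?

F = 7.129792 N

ẍ = (ẋ'−ẋ)/dt = (0.034293000−-0.438270537)/0.044866 = 10.532776
θ̈ = (θ̇'−θ̇)/dt = (1.084823025−1.914734650)/0.044866 = -18.497562
sinθ=-0.283795, cosθ=0.958885
F = (M+m)·ẍ + m·l·cosθ·θ̈ − m·l·sinθ·θ̇² = 9.679358 + -2.708443 − -0.158877 = 7.129792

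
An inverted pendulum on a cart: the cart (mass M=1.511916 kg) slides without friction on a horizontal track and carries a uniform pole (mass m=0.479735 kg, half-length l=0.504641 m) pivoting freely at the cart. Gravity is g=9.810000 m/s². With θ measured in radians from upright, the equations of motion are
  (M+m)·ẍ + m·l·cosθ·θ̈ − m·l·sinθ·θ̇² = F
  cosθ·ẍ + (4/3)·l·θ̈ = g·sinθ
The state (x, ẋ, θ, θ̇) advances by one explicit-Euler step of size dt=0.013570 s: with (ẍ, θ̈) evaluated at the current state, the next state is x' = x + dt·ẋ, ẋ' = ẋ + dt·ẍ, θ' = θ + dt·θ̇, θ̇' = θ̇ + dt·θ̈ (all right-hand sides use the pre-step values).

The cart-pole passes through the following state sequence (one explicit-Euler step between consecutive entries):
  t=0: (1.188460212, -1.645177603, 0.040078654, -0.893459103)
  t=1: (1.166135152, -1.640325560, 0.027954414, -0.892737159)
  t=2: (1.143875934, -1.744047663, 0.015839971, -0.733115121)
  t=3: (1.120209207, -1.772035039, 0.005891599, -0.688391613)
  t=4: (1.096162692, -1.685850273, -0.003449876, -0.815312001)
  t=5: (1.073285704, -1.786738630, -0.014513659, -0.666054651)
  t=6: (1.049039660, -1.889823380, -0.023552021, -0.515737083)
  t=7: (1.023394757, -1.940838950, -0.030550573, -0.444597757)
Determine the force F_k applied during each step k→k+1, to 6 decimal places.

F_0 = 0.717254 N
F_1 = -12.381944 N
F_2 = -3.311947 N
F_3 = 10.384280 N
F_4 = -12.143904 N
F_5 = -12.446614 N
F_6 = -6.217171 N

step 0→1:
  ẍ = (ẋ'−ẋ)/dt = (-1.640325560−-1.645177603)/0.013570 = 0.357557
  θ̈ = (θ̇'−θ̇)/dt = (-0.892737159−-0.893459103)/0.013570 = 0.053202
  sinθ=0.040068, cosθ=0.999197
  F = (M+m)·ẍ + m·l·cosθ·θ̈ − m·l·sinθ·θ̇² = 0.712128 + 0.012869 − 0.007743 = 0.717254
step 1→2:
  ẍ = (ẋ'−ẋ)/dt = (-1.744047663−-1.640325560)/0.013570 = -7.643486
  θ̈ = (θ̇'−θ̇)/dt = (-0.733115121−-0.892737159)/0.013570 = 11.762862
  sinθ=0.027951, cosθ=0.999609
  F = (M+m)·ẍ + m·l·cosθ·θ̈ − m·l·sinθ·θ̇² = -15.223156 + 2.846605 − 0.005393 = -12.381944
step 2→3:
  ẍ = (ẋ'−ẋ)/dt = (-1.772035039−-1.744047663)/0.013570 = -2.062445
  θ̈ = (θ̇'−θ̇)/dt = (-0.688391613−-0.733115121)/0.013570 = 3.295763
  sinθ=0.015839, cosθ=0.999875
  F = (M+m)·ẍ + m·l·cosθ·θ̈ − m·l·sinθ·θ̇² = -4.107670 + 0.797784 − 0.002061 = -3.311947
step 3→4:
  ẍ = (ẋ'−ẋ)/dt = (-1.685850273−-1.772035039)/0.013570 = 6.351125
  θ̈ = (θ̇'−θ̇)/dt = (-0.815312001−-0.688391613)/0.013570 = -9.353013
  sinθ=0.005892, cosθ=0.999983
  F = (M+m)·ẍ + m·l·cosθ·θ̈ − m·l·sinθ·θ̇² = 12.649225 + -2.264269 − 0.000676 = 10.384280
step 4→5:
  ẍ = (ẋ'−ẋ)/dt = (-1.786738630−-1.685850273)/0.013570 = -7.434662
  θ̈ = (θ̇'−θ̇)/dt = (-0.666054651−-0.815312001)/0.013570 = 10.999068
  sinθ=-0.003450, cosθ=0.999994
  F = (M+m)·ẍ + m·l·cosθ·θ̈ − m·l·sinθ·θ̇² = -14.807251 + 2.662792 − -0.000555 = -12.143904
step 5→6:
  ẍ = (ẋ'−ẋ)/dt = (-1.889823380−-1.786738630)/0.013570 = -7.596518
  θ̈ = (θ̇'−θ̇)/dt = (-0.515737083−-0.666054651)/0.013570 = 11.077197
  sinθ=-0.014513, cosθ=0.999895
  F = (M+m)·ẍ + m·l·cosθ·θ̈ − m·l·sinθ·θ̇² = -15.129613 + 2.681440 − -0.001559 = -12.446614
step 6→7:
  ẍ = (ẋ'−ẋ)/dt = (-1.940838950−-1.889823380)/0.013570 = -3.759438
  θ̈ = (θ̇'−θ̇)/dt = (-0.444597757−-0.515737083)/0.013570 = 5.242397
  sinθ=-0.023550, cosθ=0.999723
  F = (M+m)·ẍ + m·l·cosθ·θ̈ − m·l·sinθ·θ̇² = -7.487488 + 1.268801 − -0.001516 = -6.217171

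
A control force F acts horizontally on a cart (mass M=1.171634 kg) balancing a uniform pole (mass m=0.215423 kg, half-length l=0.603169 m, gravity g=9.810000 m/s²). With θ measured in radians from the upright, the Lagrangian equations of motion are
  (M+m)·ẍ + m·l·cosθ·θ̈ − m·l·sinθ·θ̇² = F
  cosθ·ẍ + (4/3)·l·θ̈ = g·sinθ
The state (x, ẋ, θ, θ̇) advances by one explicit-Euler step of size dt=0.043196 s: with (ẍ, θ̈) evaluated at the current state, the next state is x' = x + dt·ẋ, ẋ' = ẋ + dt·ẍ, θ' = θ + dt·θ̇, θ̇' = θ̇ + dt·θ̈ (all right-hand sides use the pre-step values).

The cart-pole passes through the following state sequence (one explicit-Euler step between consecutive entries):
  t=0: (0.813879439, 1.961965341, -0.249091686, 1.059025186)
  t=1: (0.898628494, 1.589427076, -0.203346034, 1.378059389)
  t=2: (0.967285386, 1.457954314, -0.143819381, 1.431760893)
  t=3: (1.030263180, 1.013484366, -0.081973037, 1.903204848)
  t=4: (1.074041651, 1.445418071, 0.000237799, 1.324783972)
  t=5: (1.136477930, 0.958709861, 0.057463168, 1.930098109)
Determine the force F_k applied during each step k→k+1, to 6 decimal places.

step 0→1:
  ẍ = (ẋ'−ẋ)/dt = (1.589427076−1.961965341)/0.043196 = -8.624370
  θ̈ = (θ̇'−θ̇)/dt = (1.378059389−1.059025186)/0.043196 = 7.385735
  sinθ=-0.246524, cosθ=0.969137
  F = (M+m)·ẍ + m·l·cosθ·θ̈ − m·l·sinθ·θ̇² = -11.962492 + 0.930058 − -0.035925 = -10.996509
step 1→2:
  ẍ = (ẋ'−ẋ)/dt = (1.457954314−1.589427076)/0.043196 = -3.043633
  θ̈ = (θ̇'−θ̇)/dt = (1.431760893−1.378059389)/0.043196 = 1.243205
  sinθ=-0.201948, cosθ=0.979396
  F = (M+m)·ẍ + m·l·cosθ·θ̈ − m·l·sinθ·θ̇² = -4.221692 + 0.158209 − -0.049832 = -4.013651
step 2→3:
  ẍ = (ẋ'−ẋ)/dt = (1.013484366−1.457954314)/0.043196 = -10.289609
  θ̈ = (θ̇'−θ̇)/dt = (1.903204848−1.431760893)/0.043196 = 10.914065
  sinθ=-0.143324, cosθ=0.989676
  F = (M+m)·ẍ + m·l·cosθ·θ̈ − m·l·sinθ·θ̇² = -14.272274 + 1.403494 − -0.038176 = -12.830604
step 3→4:
  ẍ = (ẋ'−ẋ)/dt = (1.445418071−1.013484366)/0.043196 = 9.999391
  θ̈ = (θ̇'−θ̇)/dt = (1.324783972−1.903204848)/0.043196 = -13.390612
  sinθ=-0.081881, cosθ=0.996642
  F = (M+m)·ẍ + m·l·cosθ·θ̈ − m·l·sinθ·θ̇² = 13.869726 + -1.734086 − -0.038538 = 12.174177
step 4→5:
  ẍ = (ẋ'−ẋ)/dt = (0.958709861−1.445418071)/0.043196 = -11.267437
  θ̈ = (θ̇'−θ̇)/dt = (1.930098109−1.324783972)/0.043196 = 14.013199
  sinθ=0.000238, cosθ=1.000000
  F = (M+m)·ẍ + m·l·cosθ·θ̈ − m·l·sinθ·θ̇² = -15.628577 + 1.820826 − 0.000054 = -13.807806

F_0 = -10.996509 N
F_1 = -4.013651 N
F_2 = -12.830604 N
F_3 = 12.174177 N
F_4 = -13.807806 N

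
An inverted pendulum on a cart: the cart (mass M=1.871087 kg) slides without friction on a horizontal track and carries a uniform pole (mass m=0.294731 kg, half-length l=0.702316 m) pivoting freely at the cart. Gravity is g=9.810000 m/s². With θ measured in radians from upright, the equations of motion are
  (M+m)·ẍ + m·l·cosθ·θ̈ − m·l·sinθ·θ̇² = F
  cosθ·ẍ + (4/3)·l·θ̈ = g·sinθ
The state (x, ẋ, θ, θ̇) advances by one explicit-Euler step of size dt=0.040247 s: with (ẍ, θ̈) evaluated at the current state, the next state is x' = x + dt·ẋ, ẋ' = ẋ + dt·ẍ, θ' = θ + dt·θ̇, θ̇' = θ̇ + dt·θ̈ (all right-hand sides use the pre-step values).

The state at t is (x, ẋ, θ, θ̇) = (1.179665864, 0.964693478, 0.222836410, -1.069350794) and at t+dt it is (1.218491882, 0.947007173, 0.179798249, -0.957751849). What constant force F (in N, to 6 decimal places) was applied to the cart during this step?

ẍ = (ẋ'−ẋ)/dt = (0.947007173−0.964693478)/0.040247 = -0.439444
θ̈ = (θ̇'−θ̇)/dt = (-0.957751849−-1.069350794)/0.040247 = 2.772851
sinθ=0.220997, cosθ=0.975275
F = (M+m)·ẍ + m·l·cosθ·θ̈ − m·l·sinθ·θ̇² = -0.951756 + 0.559773 − 0.052310 = -0.444293

F = -0.444293 N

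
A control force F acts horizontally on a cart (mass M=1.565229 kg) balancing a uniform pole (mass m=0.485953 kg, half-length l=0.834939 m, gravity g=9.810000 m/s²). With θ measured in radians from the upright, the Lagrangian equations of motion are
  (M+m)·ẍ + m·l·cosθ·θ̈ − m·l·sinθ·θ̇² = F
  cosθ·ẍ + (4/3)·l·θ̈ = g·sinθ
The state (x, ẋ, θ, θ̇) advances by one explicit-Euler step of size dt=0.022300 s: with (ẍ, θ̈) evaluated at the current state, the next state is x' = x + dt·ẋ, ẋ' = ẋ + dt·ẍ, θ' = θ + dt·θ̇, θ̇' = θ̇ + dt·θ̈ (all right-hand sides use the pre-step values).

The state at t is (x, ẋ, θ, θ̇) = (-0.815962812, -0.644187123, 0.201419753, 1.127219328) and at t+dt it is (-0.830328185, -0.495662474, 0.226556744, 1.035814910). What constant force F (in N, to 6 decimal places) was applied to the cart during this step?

F = 11.928892 N

ẍ = (ẋ'−ẋ)/dt = (-0.495662474−-0.644187123)/0.022300 = 6.660298
θ̈ = (θ̇'−θ̇)/dt = (1.035814910−1.127219328)/0.022300 = -4.098853
sinθ=0.200061, cosθ=0.979784
F = (M+m)·ẍ + m·l·cosθ·θ̈ − m·l·sinθ·θ̇² = 13.661484 + -1.629452 − 0.103140 = 11.928892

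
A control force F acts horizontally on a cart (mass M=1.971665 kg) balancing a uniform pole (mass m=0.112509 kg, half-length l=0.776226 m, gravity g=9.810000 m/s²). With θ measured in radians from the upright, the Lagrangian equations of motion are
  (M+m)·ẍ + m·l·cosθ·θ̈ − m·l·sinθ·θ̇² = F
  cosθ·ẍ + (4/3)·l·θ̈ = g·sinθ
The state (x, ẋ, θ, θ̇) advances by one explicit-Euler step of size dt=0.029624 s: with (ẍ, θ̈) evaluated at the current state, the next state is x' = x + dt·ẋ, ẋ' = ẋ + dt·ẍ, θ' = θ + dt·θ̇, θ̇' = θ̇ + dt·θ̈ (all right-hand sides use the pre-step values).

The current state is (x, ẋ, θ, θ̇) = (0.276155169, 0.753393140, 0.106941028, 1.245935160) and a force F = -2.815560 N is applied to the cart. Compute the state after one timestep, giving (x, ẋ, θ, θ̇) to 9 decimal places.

sinθ=0.106737308, cosθ=0.994287256
temp = (F + m·l·θ̇²·sinθ)/(M+m) = (-2.815560 + 0.014470468)/2.084174 = -1.343980652
θ̈ = (g·sinθ − cosθ·temp)/(l·(4/3 − m·cos²θ/(M+m))) = 2.398886053
ẍ = temp − m·l·θ̈·cosθ/(M+m) = -1.443926089
Euler: x'=0.276155169+0.029624·0.753393140=0.298473687, ẋ'=0.753393140+0.029624·-1.443926089=0.710618274
       θ'=0.106941028+0.029624·1.245935160=0.143850611, θ̇'=1.245935160+0.029624·2.398886053=1.316999760

(0.298473687, 0.710618274, 0.143850611, 1.316999760)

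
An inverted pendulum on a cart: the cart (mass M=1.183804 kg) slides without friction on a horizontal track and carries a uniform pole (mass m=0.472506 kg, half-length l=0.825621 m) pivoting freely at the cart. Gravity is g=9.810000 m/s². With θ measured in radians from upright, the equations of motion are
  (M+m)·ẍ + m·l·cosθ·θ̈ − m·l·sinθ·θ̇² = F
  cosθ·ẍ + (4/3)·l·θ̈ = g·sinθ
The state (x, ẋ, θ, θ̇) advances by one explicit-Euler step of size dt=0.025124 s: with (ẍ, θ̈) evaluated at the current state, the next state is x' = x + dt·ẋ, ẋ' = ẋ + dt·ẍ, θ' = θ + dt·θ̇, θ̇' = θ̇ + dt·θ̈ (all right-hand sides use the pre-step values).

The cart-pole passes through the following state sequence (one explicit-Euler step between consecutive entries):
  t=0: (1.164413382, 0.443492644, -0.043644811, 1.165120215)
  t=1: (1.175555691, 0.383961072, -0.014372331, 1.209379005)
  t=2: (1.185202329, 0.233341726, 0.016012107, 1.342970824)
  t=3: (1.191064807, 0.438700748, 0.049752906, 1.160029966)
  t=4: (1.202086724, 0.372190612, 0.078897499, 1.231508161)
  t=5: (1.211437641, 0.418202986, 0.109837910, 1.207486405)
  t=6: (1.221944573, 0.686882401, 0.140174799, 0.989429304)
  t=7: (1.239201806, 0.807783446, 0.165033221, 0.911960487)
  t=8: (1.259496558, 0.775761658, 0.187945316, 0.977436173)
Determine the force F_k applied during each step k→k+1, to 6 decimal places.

step 0→1:
  ẍ = (ẋ'−ẋ)/dt = (0.383961072−0.443492644)/0.025124 = -2.369510
  θ̈ = (θ̇'−θ̇)/dt = (1.209379005−1.165120215)/0.025124 = 1.761614
  sinθ=-0.043631, cosθ=0.999048
  F = (M+m)·ẍ + m·l·cosθ·θ̈ − m·l·sinθ·θ̇² = -3.924643 + 0.686570 − -0.023106 = -3.214967
step 1→2:
  ẍ = (ẋ'−ẋ)/dt = (0.233341726−0.383961072)/0.025124 = -5.995038
  θ̈ = (θ̇'−θ̇)/dt = (1.342970824−1.209379005)/0.025124 = 5.317299
  sinθ=-0.014372, cosθ=0.999897
  F = (M+m)·ẍ + m·l·cosθ·θ̈ − m·l·sinθ·θ̇² = -9.929642 + 2.074122 − -0.008200 = -7.847320
step 2→3:
  ẍ = (ẋ'−ẋ)/dt = (0.438700748−0.233341726)/0.025124 = 8.173819
  θ̈ = (θ̇'−θ̇)/dt = (1.160029966−1.342970824)/0.025124 = -7.281518
  sinθ=0.016011, cosθ=0.999872
  F = (M+m)·ẍ + m·l·cosθ·θ̈ − m·l·sinθ·θ̇² = 13.538378 + -2.840235 − 0.011266 = 10.686877
step 3→4:
  ẍ = (ẋ'−ẋ)/dt = (0.372190612−0.438700748)/0.025124 = -2.647275
  θ̈ = (θ̇'−θ̇)/dt = (1.231508161−1.160029966)/0.025124 = 2.845017
  sinθ=0.049732, cosθ=0.998763
  F = (M+m)·ẍ + m·l·cosθ·θ̈ − m·l·sinθ·θ̇² = -4.384708 + 1.108499 − 0.026108 = -3.302317
step 4→5:
  ẍ = (ẋ'−ẋ)/dt = (0.418202986−0.372190612)/0.025124 = 1.831411
  θ̈ = (θ̇'−θ̇)/dt = (1.207486405−1.231508161)/0.025124 = -0.956128
  sinθ=0.078816, cosθ=0.996889
  F = (M+m)·ẍ + m·l·cosθ·θ̈ − m·l·sinθ·θ̇² = 3.033385 + -0.371836 − 0.046631 = 2.614918
step 5→6:
  ẍ = (ẋ'−ẋ)/dt = (0.686882401−0.418202986)/0.025124 = 10.694134
  θ̈ = (θ̇'−θ̇)/dt = (0.989429304−1.207486405)/0.025124 = -8.679235
  sinθ=0.109617, cosθ=0.993974
  F = (M+m)·ẍ + m·l·cosθ·θ̈ − m·l·sinθ·θ̇² = 17.712801 + -3.365460 − 0.062349 = 14.284991
step 6→7:
  ẍ = (ẋ'−ẋ)/dt = (0.807783446−0.686882401)/0.025124 = 4.812173
  θ̈ = (θ̇'−θ̇)/dt = (0.911960487−0.989429304)/0.025124 = -3.083459
  sinθ=0.139716, cosθ=0.990192
  F = (M+m)·ẍ + m·l·cosθ·θ̈ − m·l·sinθ·θ̇² = 7.970451 + -1.191092 − 0.053359 = 6.726000
step 7→8:
  ẍ = (ẋ'−ẋ)/dt = (0.775761658−0.807783446)/0.025124 = -1.274550
  θ̈ = (θ̇'−θ̇)/dt = (0.977436173−0.911960487)/0.025124 = 2.606101
  sinθ=0.164285, cosθ=0.986413
  F = (M+m)·ẍ + m·l·cosθ·θ̈ − m·l·sinθ·θ̇² = -2.111049 + 1.002855 − 0.053301 = -1.161496

F_0 = -3.214967 N
F_1 = -7.847320 N
F_2 = 10.686877 N
F_3 = -3.302317 N
F_4 = 2.614918 N
F_5 = 14.284991 N
F_6 = 6.726000 N
F_7 = -1.161496 N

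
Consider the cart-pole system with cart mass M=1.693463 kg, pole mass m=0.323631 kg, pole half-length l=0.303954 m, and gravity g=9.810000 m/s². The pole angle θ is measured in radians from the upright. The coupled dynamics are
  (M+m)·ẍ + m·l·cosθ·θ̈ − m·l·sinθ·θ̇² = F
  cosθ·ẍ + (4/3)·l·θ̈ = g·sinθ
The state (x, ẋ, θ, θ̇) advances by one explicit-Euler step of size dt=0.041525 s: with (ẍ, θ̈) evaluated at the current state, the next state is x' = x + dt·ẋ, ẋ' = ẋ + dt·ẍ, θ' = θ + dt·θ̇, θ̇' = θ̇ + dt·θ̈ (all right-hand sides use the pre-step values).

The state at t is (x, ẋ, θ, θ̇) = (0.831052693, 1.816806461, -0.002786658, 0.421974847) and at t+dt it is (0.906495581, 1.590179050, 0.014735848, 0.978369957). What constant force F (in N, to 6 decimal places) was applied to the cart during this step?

ẍ = (ẋ'−ẋ)/dt = (1.590179050−1.816806461)/0.041525 = -5.457614
θ̈ = (θ̇'−θ̇)/dt = (0.978369957−0.421974847)/0.041525 = 13.399039
sinθ=-0.002787, cosθ=0.999996
F = (M+m)·ẍ + m·l·cosθ·θ̈ − m·l·sinθ·θ̇² = -11.008520 + 1.318044 − -0.000049 = -9.690427

F = -9.690427 N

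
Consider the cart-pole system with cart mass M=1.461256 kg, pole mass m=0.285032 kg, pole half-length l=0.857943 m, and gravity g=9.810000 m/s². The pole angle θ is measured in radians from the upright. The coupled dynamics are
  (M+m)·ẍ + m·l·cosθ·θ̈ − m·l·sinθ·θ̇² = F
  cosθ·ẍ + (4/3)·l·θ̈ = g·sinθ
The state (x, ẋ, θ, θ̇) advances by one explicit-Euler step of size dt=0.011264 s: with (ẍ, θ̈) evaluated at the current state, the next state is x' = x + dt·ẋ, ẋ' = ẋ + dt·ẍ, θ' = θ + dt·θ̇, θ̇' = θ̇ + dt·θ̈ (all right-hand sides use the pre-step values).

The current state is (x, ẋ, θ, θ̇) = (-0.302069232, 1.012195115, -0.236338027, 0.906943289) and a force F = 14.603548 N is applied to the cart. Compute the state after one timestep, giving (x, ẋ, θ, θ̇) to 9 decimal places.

sinθ=-0.234144027, cosθ=0.972201921
temp = (F + m·l·θ̇²·sinθ)/(M+m) = (14.603548 + -0.047097234)/1.746288 = 8.335652977
θ̈ = (g·sinθ − cosθ·temp)/(l·(4/3 − m·cos²θ/(M+m))) = -10.281966195
ẍ = temp − m·l·θ̈·cosθ/(M+m) = 9.735462140
Euler: x'=-0.302069232+0.011264·1.012195115=-0.290667866, ẋ'=1.012195115+0.011264·9.735462140=1.121855361
       θ'=-0.236338027+0.011264·0.906943289=-0.226122218, θ̇'=0.906943289+0.011264·-10.281966195=0.791127222

(-0.290667866, 1.121855361, -0.226122218, 0.791127222)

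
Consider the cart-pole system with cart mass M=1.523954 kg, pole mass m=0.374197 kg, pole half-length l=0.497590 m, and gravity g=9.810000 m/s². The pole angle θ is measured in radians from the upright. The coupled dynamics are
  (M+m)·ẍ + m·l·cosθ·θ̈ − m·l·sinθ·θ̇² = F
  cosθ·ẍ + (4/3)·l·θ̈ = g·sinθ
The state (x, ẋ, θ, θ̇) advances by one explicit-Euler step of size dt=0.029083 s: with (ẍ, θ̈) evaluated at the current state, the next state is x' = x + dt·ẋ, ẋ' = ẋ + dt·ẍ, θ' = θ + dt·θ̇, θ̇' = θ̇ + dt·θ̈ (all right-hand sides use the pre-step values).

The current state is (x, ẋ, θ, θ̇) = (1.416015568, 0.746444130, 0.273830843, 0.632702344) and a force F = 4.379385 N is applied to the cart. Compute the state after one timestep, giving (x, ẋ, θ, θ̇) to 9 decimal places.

sinθ=0.270421525, cosθ=0.962742021
temp = (F + m·l·θ̇²·sinθ)/(M+m) = (4.379385 + 0.020156359)/1.898151 = 2.317803673
θ̈ = (g·sinθ − cosθ·temp)/(l·(4/3 − m·cos²θ/(M+m))) = 0.736006792
ẍ = temp − m·l·θ̈·cosθ/(M+m) = 2.248295970
Euler: x'=1.416015568+0.029083·0.746444130=1.437724403, ẋ'=0.746444130+0.029083·2.248295970=0.811831322
       θ'=0.273830843+0.029083·0.632702344=0.292231725, θ̇'=0.632702344+0.029083·0.736006792=0.654107630

(1.437724403, 0.811831322, 0.292231725, 0.654107630)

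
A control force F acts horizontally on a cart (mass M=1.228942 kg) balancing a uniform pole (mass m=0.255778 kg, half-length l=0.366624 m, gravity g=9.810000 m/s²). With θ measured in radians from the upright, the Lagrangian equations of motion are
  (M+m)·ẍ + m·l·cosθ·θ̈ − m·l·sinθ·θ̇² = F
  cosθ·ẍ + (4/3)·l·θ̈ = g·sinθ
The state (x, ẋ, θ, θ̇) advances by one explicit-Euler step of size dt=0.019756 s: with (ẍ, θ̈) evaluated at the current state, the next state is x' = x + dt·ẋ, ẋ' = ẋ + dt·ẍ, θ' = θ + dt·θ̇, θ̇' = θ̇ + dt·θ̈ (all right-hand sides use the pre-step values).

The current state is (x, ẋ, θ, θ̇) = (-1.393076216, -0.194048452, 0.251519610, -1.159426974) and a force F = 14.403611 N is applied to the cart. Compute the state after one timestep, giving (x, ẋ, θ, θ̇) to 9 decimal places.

sinθ=0.248876042, cosθ=0.968535346
temp = (F + m·l·θ̇²·sinθ)/(M+m) = (14.403611 + 0.031372850)/1.484720 = 9.722361017
θ̈ = (g·sinθ − cosθ·temp)/(l·(4/3 − m·cos²θ/(M+m))) = -16.236566469
ẍ = temp − m·l·θ̈·cosθ/(M+m) = 10.715589554
Euler: x'=-1.393076216+0.019756·-0.194048452=-1.396909837, ẋ'=-0.194048452+0.019756·10.715589554=0.017648735
       θ'=0.251519610+0.019756·-1.159426974=0.228613971, θ̇'=-1.159426974+0.019756·-16.236566469=-1.480196581

(-1.396909837, 0.017648735, 0.228613971, -1.480196581)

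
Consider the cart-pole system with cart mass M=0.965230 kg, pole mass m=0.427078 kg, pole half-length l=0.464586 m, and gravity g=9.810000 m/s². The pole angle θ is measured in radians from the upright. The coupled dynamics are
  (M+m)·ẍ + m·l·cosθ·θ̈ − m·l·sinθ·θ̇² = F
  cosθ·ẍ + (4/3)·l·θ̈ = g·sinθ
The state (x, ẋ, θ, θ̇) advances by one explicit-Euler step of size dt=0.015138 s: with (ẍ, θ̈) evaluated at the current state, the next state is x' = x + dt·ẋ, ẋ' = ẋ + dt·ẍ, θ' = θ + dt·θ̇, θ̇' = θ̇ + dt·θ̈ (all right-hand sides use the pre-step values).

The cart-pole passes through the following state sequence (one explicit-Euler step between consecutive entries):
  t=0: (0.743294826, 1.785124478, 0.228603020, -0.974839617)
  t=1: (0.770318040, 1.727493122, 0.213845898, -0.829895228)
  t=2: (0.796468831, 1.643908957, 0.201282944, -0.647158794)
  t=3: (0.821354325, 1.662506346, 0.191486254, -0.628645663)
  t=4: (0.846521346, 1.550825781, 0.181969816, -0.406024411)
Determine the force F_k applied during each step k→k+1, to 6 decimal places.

step 0→1:
  ẍ = (ẋ'−ẋ)/dt = (1.727493122−1.785124478)/0.015138 = -3.807065
  θ̈ = (θ̇'−θ̇)/dt = (-0.829895228−-0.974839617)/0.015138 = 9.574870
  sinθ=0.226617, cosθ=0.973984
  F = (M+m)·ẍ + m·l·cosθ·θ̈ − m·l·sinθ·θ̇² = -5.300608 + 1.850368 − 0.042730 = -3.492970
step 1→2:
  ẍ = (ẋ'−ẋ)/dt = (1.643908957−1.727493122)/0.015138 = -5.521480
  θ̈ = (θ̇'−θ̇)/dt = (-0.647158794−-0.829895228)/0.015138 = 12.071372
  sinθ=0.212220, cosθ=0.977222
  F = (M+m)·ẍ + m·l·cosθ·θ̈ − m·l·sinθ·θ̇² = -7.687601 + 2.340578 − 0.029001 = -5.376023
step 2→3:
  ẍ = (ẋ'−ẋ)/dt = (1.662506346−1.643908957)/0.015138 = 1.228524
  θ̈ = (θ̇'−θ̇)/dt = (-0.628645663−-0.647158794)/0.015138 = 1.222958
  sinθ=0.199927, cosθ=0.979811
  F = (M+m)·ẍ + m·l·cosθ·θ̈ − m·l·sinθ·θ̇² = 1.710483 + 0.237754 − 0.016614 = 1.931623
step 3→4:
  ẍ = (ẋ'−ẋ)/dt = (1.550825781−1.662506346)/0.015138 = -7.377498
  θ̈ = (θ̇'−θ̇)/dt = (-0.406024411−-0.628645663)/0.015138 = 14.706121
  sinθ=0.190318, cosθ=0.981722
  F = (M+m)·ẍ + m·l·cosθ·θ̈ − m·l·sinθ·θ̇² = -10.271749 + 2.864575 − 0.014923 = -7.422098

F_0 = -3.492970 N
F_1 = -5.376023 N
F_2 = 1.931623 N
F_3 = -7.422098 N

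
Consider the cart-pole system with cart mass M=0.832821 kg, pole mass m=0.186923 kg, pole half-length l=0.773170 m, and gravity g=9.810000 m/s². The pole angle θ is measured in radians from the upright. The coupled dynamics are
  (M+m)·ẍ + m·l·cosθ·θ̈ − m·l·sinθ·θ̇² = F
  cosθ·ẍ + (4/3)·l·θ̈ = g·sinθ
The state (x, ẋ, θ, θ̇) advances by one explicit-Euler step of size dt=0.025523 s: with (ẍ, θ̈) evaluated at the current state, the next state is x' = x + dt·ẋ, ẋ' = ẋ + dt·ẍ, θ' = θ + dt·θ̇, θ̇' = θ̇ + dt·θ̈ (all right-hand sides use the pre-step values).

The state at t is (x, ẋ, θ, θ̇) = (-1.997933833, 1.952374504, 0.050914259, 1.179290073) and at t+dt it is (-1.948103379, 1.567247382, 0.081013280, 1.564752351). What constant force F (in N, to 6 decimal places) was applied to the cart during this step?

ẍ = (ẋ'−ẋ)/dt = (1.567247382−1.952374504)/0.025523 = -15.089414
θ̈ = (θ̇'−θ̇)/dt = (1.564752351−1.179290073)/0.025523 = 15.102546
sinθ=0.050892, cosθ=0.998704
F = (M+m)·ẍ + m·l·cosθ·θ̈ − m·l·sinθ·θ̇² = -15.387340 + 2.179841 − 0.010229 = -13.217728

F = -13.217728 N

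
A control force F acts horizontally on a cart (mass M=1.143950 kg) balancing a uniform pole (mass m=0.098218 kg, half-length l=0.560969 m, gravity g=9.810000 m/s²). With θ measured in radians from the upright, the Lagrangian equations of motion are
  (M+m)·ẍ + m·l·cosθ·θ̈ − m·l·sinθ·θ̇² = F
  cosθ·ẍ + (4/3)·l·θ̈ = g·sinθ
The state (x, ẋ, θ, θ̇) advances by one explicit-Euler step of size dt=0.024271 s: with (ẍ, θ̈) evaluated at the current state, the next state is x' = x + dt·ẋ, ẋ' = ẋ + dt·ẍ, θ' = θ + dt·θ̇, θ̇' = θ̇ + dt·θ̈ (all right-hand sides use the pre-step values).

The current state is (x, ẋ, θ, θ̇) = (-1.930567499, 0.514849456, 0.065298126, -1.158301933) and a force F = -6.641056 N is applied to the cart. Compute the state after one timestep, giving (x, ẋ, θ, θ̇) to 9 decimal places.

sinθ=0.065251732, cosθ=0.997868835
temp = (F + m·l·θ̇²·sinθ)/(M+m) = (-6.641056 + 0.004823536)/1.242168 = -5.342459686
θ̈ = (g·sinθ − cosθ·temp)/(l·(4/3 − m·cos²θ/(M+m))) = 8.484318039
ẍ = temp − m·l·θ̈·cosθ/(M+m) = -5.717985686
Euler: x'=-1.930567499+0.024271·0.514849456=-1.918071588, ẋ'=0.514849456+0.024271·-5.717985686=0.376068225
       θ'=0.065298126+0.024271·-1.158301933=0.037184980, θ̇'=-1.158301933+0.024271·8.484318039=-0.952379050

(-1.918071588, 0.376068225, 0.037184980, -0.952379050)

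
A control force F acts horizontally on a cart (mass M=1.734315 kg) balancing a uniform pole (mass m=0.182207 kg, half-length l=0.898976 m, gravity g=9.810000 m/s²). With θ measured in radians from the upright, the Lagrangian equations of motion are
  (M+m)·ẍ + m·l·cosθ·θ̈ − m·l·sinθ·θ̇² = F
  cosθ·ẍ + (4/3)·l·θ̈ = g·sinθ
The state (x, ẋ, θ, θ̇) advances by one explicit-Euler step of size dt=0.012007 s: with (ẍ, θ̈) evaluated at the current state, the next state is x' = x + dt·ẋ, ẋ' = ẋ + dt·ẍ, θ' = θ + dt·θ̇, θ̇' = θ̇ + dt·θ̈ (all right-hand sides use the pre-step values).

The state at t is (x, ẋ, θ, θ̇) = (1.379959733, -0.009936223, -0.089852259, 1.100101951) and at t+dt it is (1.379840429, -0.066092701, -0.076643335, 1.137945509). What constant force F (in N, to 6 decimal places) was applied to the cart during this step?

F = -8.431564 N

ẍ = (ẋ'−ẋ)/dt = (-0.066092701−-0.009936223)/0.012007 = -4.676978
θ̈ = (θ̇'−θ̇)/dt = (1.137945509−1.100101951)/0.012007 = 3.151791
sinθ=-0.089731, cosθ=0.995966
F = (M+m)·ẍ + m·l·cosθ·θ̈ − m·l·sinθ·θ̇² = -8.963532 + 0.514180 − -0.017788 = -8.431564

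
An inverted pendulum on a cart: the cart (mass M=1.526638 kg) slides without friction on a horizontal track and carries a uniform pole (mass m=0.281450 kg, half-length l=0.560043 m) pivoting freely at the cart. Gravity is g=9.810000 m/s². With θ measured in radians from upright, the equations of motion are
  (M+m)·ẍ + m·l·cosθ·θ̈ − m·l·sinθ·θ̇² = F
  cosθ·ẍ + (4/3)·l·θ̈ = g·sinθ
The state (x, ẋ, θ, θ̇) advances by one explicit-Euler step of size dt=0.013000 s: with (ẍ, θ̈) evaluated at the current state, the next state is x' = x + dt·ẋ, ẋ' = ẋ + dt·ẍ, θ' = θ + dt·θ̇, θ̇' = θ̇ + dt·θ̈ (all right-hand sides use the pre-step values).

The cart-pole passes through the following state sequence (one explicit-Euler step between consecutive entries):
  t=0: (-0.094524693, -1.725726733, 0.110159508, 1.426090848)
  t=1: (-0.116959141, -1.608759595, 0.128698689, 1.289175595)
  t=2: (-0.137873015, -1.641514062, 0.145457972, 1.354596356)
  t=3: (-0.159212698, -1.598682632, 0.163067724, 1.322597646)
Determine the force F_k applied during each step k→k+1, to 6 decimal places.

F_0 = 14.582954 N
F_1 = -3.802572 N
F_2 = 5.531346 N

step 0→1:
  ẍ = (ẋ'−ẋ)/dt = (-1.608759595−-1.725726733)/0.013000 = 8.997472
  θ̈ = (θ̇'−θ̇)/dt = (1.289175595−1.426090848)/0.013000 = -10.531943
  sinθ=0.109937, cosθ=0.993939
  F = (M+m)·ẍ + m·l·cosθ·θ̈ − m·l·sinθ·θ̇² = 16.268221 + -1.650025 − 0.035242 = 14.582954
step 1→2:
  ẍ = (ẋ'−ẋ)/dt = (-1.641514062−-1.608759595)/0.013000 = -2.519574
  θ̈ = (θ̇'−θ̇)/dt = (1.354596356−1.289175595)/0.013000 = 5.032366
  sinθ=0.128344, cosθ=0.991730
  F = (M+m)·ẍ + m·l·cosθ·θ̈ − m·l·sinθ·θ̇² = -4.555612 + 0.786662 − 0.033622 = -3.802572
step 2→3:
  ẍ = (ẋ'−ẋ)/dt = (-1.598682632−-1.641514062)/0.013000 = 3.294725
  θ̈ = (θ̇'−θ̇)/dt = (1.322597646−1.354596356)/0.013000 = -2.461439
  sinθ=0.144946, cosθ=0.989440
  F = (M+m)·ẍ + m·l·cosθ·θ̈ − m·l·sinθ·θ̇² = 5.957153 + -0.383885 − 0.041923 = 5.531346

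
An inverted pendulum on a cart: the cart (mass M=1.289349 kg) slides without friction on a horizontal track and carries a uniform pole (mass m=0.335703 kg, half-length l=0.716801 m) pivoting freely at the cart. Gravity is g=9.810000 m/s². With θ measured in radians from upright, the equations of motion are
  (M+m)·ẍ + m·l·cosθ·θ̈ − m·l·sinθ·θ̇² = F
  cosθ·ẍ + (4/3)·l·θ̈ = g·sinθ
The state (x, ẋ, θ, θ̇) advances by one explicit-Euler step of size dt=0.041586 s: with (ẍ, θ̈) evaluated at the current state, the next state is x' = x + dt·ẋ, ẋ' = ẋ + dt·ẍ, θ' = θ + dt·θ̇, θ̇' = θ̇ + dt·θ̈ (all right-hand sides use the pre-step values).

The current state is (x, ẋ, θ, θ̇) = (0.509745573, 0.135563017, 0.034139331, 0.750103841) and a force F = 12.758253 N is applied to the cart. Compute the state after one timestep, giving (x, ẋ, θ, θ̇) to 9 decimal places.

sinθ=0.034132700, cosθ=0.999417310
temp = (F + m·l·θ̇²·sinθ)/(M+m) = (12.758253 + 0.004621333)/1.625052 = 7.853825190
θ̈ = (g·sinθ − cosθ·temp)/(l·(4/3 − m·cos²θ/(M+m))) = -9.301959631
ẍ = temp − m·l·θ̈·cosθ/(M+m) = 9.230425553
Euler: x'=0.509745573+0.041586·0.135563017=0.515383097, ẋ'=0.135563017+0.041586·9.230425553=0.519419494
       θ'=0.034139331+0.041586·0.750103841=0.065333149, θ̇'=0.750103841+0.041586·-9.301959631=0.363272548

(0.515383097, 0.519419494, 0.065333149, 0.363272548)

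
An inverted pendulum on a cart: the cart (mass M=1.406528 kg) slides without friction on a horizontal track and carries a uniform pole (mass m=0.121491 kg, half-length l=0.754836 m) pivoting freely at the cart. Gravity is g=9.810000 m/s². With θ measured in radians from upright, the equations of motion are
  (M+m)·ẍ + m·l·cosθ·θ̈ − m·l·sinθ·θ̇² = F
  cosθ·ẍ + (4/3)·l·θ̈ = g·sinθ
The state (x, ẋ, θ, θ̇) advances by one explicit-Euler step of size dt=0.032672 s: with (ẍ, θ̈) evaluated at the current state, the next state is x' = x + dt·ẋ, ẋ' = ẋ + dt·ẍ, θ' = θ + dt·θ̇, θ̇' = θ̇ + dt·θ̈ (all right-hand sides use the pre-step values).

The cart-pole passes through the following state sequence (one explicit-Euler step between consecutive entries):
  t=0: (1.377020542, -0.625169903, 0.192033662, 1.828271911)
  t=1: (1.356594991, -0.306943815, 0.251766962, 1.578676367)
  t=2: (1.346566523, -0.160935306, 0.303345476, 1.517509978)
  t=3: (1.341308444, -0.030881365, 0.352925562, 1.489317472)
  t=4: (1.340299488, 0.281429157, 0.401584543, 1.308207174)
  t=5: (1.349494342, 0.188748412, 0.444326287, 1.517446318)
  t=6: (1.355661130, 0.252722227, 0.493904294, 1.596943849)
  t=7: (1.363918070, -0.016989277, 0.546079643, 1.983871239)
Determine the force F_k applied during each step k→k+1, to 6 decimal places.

F_0 = 14.136737 N
F_1 = 6.605384 N
F_2 = 5.943819 N
F_3 = 14.058954 N
F_4 = -3.855301 N
F_5 = 3.102659 N
F_6 = -11.768605 N

step 0→1:
  ẍ = (ẋ'−ẋ)/dt = (-0.306943815−-0.625169903)/0.032672 = 9.740025
  θ̈ = (θ̇'−θ̇)/dt = (1.578676367−1.828271911)/0.032672 = -7.639433
  sinθ=0.190856, cosθ=0.981618
  F = (M+m)·ẍ + m·l·cosθ·θ̈ − m·l·sinθ·θ̇² = 14.882943 + -0.687702 − 0.058504 = 14.136737
step 1→2:
  ẍ = (ẋ'−ẋ)/dt = (-0.160935306−-0.306943815)/0.032672 = 4.468919
  θ̈ = (θ̇'−θ̇)/dt = (1.517509978−1.578676367)/0.032672 = -1.872135
  sinθ=0.249116, cosθ=0.968474
  F = (M+m)·ẍ + m·l·cosθ·θ̈ − m·l·sinθ·θ̇² = 6.828593 + -0.166273 − 0.056936 = 6.605384
step 2→3:
  ẍ = (ẋ'−ẋ)/dt = (-0.030881365−-0.160935306)/0.032672 = 3.980593
  θ̈ = (θ̇'−θ̇)/dt = (1.489317472−1.517509978)/0.032672 = -0.862895
  sinθ=0.298715, cosθ=0.954342
  F = (M+m)·ẍ + m·l·cosθ·θ̈ − m·l·sinθ·θ̇² = 6.082422 + -0.075519 − 0.063084 = 5.943819
step 3→4:
  ẍ = (ẋ'−ẋ)/dt = (0.281429157−-0.030881365)/0.032672 = 9.558966
  θ̈ = (θ̇'−θ̇)/dt = (1.308207174−1.489317472)/0.032672 = -5.543288
  sinθ=0.345645, cosθ=0.938366
  F = (M+m)·ẍ + m·l·cosθ·θ̈ − m·l·sinθ·θ̇² = 14.606281 + -0.477020 − 0.070307 = 14.058954
step 4→5:
  ẍ = (ẋ'−ẋ)/dt = (0.188748412−0.281429157)/0.032672 = -2.836703
  θ̈ = (θ̇'−θ̇)/dt = (1.517446318−1.308207174)/0.032672 = 6.404234
  sinθ=0.390877, cosθ=0.920443
  F = (M+m)·ẍ + m·l·cosθ·θ̈ − m·l·sinθ·θ̇² = -4.334535 + 0.540581 − 0.061347 = -3.855301
step 5→6:
  ẍ = (ẋ'−ẋ)/dt = (0.252722227−0.188748412)/0.032672 = 1.958062
  θ̈ = (θ̇'−θ̇)/dt = (1.596943849−1.517446318)/0.032672 = 2.433201
  sinθ=0.429850, cosθ=0.902900
  F = (M+m)·ẍ + m·l·cosθ·θ̈ − m·l·sinθ·θ̇² = 2.991957 + 0.201472 − 0.090770 = 3.102659
step 6→7:
  ẍ = (ẋ'−ẋ)/dt = (-0.016989277−0.252722227)/0.032672 = -8.255127
  θ̈ = (θ̇'−θ̇)/dt = (1.983871239−1.596943849)/0.032672 = 11.842782
  sinθ=0.474067, cosθ=0.880489
  F = (M+m)·ẍ + m·l·cosθ·θ̈ − m·l·sinθ·θ̇² = -12.613991 + 0.956256 − 0.110870 = -11.768605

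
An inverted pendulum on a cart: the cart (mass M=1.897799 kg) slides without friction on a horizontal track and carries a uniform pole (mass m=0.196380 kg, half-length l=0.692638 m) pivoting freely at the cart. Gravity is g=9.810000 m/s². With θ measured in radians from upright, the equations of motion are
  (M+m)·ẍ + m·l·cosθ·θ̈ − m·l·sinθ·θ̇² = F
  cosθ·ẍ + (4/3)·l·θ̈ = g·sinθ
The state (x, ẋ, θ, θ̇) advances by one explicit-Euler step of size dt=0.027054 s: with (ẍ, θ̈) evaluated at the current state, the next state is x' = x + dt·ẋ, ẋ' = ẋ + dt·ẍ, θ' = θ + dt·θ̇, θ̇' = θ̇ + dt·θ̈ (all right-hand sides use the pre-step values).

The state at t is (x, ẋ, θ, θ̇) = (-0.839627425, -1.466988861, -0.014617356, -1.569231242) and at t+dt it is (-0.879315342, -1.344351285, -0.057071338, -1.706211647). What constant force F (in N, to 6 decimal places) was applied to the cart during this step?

F = 8.809321 N

ẍ = (ẋ'−ẋ)/dt = (-1.344351285−-1.466988861)/0.027054 = 4.533066
θ̈ = (θ̇'−θ̇)/dt = (-1.706211647−-1.569231242)/0.027054 = -5.063222
sinθ=-0.014617, cosθ=0.999893
F = (M+m)·ẍ + m·l·cosθ·θ̈ − m·l·sinθ·θ̇² = 9.493052 + -0.688627 − -0.004896 = 8.809321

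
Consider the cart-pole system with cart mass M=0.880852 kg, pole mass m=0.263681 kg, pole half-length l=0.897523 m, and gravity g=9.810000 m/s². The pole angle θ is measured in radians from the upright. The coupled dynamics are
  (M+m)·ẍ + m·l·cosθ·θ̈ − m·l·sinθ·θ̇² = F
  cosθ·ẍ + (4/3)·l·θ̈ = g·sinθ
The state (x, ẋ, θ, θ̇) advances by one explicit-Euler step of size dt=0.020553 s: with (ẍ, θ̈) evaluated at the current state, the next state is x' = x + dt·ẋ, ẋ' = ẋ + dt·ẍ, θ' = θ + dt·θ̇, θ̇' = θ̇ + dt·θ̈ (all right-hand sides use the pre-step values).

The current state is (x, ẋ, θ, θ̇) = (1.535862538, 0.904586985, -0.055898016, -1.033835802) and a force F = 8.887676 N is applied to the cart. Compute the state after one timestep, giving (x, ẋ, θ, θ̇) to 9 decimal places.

(1.554454514, 1.099440483, -0.077146443, -1.205820579)

sinθ=-0.055868911, cosθ=0.998438113
temp = (F + m·l·θ̇²·sinθ)/(M+m) = (8.887676 + -0.014131809)/1.144533 = 7.752982387
θ̈ = (g·sinθ − cosθ·temp)/(l·(4/3 − m·cos²θ/(M+m))) = -8.367867311
ẍ = temp − m·l·θ̈·cosθ/(M+m) = 9.480538014
Euler: x'=1.535862538+0.020553·0.904586985=1.554454514, ẋ'=0.904586985+0.020553·9.480538014=1.099440483
       θ'=-0.055898016+0.020553·-1.033835802=-0.077146443, θ̇'=-1.033835802+0.020553·-8.367867311=-1.205820579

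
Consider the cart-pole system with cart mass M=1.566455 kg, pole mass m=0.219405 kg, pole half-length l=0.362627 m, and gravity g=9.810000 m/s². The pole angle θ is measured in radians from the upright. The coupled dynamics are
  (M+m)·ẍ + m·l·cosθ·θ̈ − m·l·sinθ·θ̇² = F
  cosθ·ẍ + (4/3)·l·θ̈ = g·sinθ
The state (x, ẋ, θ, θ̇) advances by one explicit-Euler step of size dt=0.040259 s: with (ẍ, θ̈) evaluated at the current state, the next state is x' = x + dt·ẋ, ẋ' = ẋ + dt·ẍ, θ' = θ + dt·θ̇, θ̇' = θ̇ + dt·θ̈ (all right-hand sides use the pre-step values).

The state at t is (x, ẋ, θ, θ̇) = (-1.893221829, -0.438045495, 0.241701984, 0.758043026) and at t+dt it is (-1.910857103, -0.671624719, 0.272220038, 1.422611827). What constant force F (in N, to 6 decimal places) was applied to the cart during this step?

ẍ = (ẋ'−ẋ)/dt = (-0.671624719−-0.438045495)/0.040259 = -5.801913
θ̈ = (θ̇'−θ̇)/dt = (1.422611827−0.758043026)/0.040259 = 16.507335
sinθ=0.239355, cosθ=0.970932
F = (M+m)·ẍ + m·l·cosθ·θ̈ − m·l·sinθ·θ̇² = -10.361405 + 1.275183 − 0.010943 = -9.097165

F = -9.097165 N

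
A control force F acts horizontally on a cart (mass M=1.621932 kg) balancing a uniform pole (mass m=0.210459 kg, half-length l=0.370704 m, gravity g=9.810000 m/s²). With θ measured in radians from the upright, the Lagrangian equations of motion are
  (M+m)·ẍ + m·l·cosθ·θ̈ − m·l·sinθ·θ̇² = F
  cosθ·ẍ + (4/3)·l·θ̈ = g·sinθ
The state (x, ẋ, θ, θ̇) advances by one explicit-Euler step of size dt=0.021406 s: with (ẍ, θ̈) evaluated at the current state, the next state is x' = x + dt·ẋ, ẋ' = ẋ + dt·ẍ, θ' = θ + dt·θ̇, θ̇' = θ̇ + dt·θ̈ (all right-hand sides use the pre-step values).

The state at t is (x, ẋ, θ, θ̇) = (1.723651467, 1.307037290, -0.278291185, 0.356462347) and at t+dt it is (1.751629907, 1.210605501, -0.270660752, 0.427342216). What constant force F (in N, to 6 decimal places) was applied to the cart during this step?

F = -8.003611 N

ẍ = (ẋ'−ẋ)/dt = (1.210605501−1.307037290)/0.021406 = -4.504895
θ̈ = (θ̇'−θ̇)/dt = (0.427342216−0.356462347)/0.021406 = 3.311215
sinθ=-0.274713, cosθ=0.961526
F = (M+m)·ẍ + m·l·cosθ·θ̈ − m·l·sinθ·θ̇² = -8.254730 + 0.248395 − -0.002723 = -8.003611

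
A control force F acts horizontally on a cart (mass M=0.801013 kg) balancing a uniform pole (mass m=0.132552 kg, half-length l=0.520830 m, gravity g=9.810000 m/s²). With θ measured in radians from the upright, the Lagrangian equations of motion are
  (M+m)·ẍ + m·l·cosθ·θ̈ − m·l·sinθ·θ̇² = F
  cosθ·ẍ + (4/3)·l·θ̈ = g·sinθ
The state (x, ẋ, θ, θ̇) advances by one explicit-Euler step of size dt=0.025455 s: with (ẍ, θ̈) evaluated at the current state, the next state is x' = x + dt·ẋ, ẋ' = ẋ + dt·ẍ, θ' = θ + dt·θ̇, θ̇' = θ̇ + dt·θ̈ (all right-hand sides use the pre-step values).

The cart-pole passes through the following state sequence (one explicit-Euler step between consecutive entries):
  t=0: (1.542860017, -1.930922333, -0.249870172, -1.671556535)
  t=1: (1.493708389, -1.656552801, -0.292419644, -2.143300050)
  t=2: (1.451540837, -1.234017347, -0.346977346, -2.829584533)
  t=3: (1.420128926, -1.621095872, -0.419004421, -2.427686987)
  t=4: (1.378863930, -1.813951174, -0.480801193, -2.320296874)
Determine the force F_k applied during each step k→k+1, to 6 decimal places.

step 0→1:
  ẍ = (ẋ'−ẋ)/dt = (-1.656552801−-1.930922333)/0.025455 = 10.778611
  θ̈ = (θ̇'−θ̇)/dt = (-2.143300050−-1.671556535)/0.025455 = -18.532450
  sinθ=-0.247278, cosθ=0.968945
  F = (M+m)·ẍ + m·l·cosθ·θ̈ − m·l·sinθ·θ̇² = 10.062534 + -1.239693 − -0.047699 = 8.870540
step 1→2:
  ẍ = (ẋ'−ẋ)/dt = (-1.234017347−-1.656552801)/0.025455 = 16.599311
  θ̈ = (θ̇'−θ̇)/dt = (-2.829584533−-2.143300050)/0.025455 = -26.960695
  sinθ=-0.288270, cosθ=0.957549
  F = (M+m)·ẍ + m·l·cosθ·θ̈ − m·l·sinθ·θ̇² = 15.496536 + -1.782274 − -0.091421 = 13.805683
step 2→3:
  ẍ = (ẋ'−ẋ)/dt = (-1.621095872−-1.234017347)/0.025455 = -15.206385
  θ̈ = (θ̇'−θ̇)/dt = (-2.427686987−-2.829584533)/0.025455 = 15.788550
  sinθ=-0.340057, cosθ=0.940405
  F = (M+m)·ẍ + m·l·cosθ·θ̈ − m·l·sinθ·θ̇² = -14.196149 + 1.025037 − -0.187966 = -12.983146
step 3→4:
  ẍ = (ẋ'−ẋ)/dt = (-1.813951174−-1.621095872)/0.025455 = -7.576323
  θ̈ = (θ̇'−θ̇)/dt = (-2.320296874−-2.427686987)/0.025455 = 4.218822
  sinθ=-0.406851, cosθ=0.913494
  F = (M+m)·ẍ + m·l·cosθ·θ̈ − m·l·sinθ·θ̇² = -7.072990 + 0.266060 − -0.165540 = -6.641390

F_0 = 8.870540 N
F_1 = 13.805683 N
F_2 = -12.983146 N
F_3 = -6.641390 N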